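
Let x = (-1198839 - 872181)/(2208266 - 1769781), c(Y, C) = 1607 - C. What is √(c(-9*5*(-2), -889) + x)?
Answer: 2*√4789955504769/87697 ≈ 49.913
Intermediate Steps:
x = -414204/87697 (x = -2071020/438485 = -2071020*1/438485 = -414204/87697 ≈ -4.7231)
√(c(-9*5*(-2), -889) + x) = √((1607 - 1*(-889)) - 414204/87697) = √((1607 + 889) - 414204/87697) = √(2496 - 414204/87697) = √(218477508/87697) = 2*√4789955504769/87697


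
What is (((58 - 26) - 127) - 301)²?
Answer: 156816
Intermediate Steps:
(((58 - 26) - 127) - 301)² = ((32 - 127) - 301)² = (-95 - 301)² = (-396)² = 156816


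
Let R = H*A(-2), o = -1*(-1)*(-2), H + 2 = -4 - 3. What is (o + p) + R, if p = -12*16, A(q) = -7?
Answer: -131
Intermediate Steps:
H = -9 (H = -2 + (-4 - 3) = -2 - 7 = -9)
p = -192
o = -2 (o = 1*(-2) = -2)
R = 63 (R = -9*(-7) = 63)
(o + p) + R = (-2 - 192) + 63 = -194 + 63 = -131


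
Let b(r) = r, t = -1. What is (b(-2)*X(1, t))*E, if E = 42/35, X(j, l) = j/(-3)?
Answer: ⅘ ≈ 0.80000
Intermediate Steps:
X(j, l) = -j/3 (X(j, l) = j*(-⅓) = -j/3)
E = 6/5 (E = 42*(1/35) = 6/5 ≈ 1.2000)
(b(-2)*X(1, t))*E = -(-2)/3*(6/5) = -2*(-⅓)*(6/5) = (⅔)*(6/5) = ⅘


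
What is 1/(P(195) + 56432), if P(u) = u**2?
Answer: 1/94457 ≈ 1.0587e-5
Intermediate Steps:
1/(P(195) + 56432) = 1/(195**2 + 56432) = 1/(38025 + 56432) = 1/94457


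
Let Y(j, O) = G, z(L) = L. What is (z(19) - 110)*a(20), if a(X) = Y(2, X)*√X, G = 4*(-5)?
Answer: 3640*√5 ≈ 8139.3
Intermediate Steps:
G = -20
Y(j, O) = -20
a(X) = -20*√X
(z(19) - 110)*a(20) = (19 - 110)*(-40*√5) = -(-1820)*2*√5 = -(-3640)*√5 = 3640*√5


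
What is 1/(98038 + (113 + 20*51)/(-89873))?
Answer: 89873/8810968041 ≈ 1.0200e-5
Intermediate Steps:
1/(98038 + (113 + 20*51)/(-89873)) = 1/(98038 + (113 + 1020)*(-1/89873)) = 1/(98038 + 1133*(-1/89873)) = 1/(98038 - 1133/89873) = 1/(8810968041/89873) = 89873/8810968041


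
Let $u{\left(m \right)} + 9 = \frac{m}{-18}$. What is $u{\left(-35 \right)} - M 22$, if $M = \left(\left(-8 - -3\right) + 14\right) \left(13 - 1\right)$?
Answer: $- \frac{42895}{18} \approx -2383.1$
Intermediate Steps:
$u{\left(m \right)} = -9 - \frac{m}{18}$ ($u{\left(m \right)} = -9 + \frac{m}{-18} = -9 + m \left(- \frac{1}{18}\right) = -9 - \frac{m}{18}$)
$M = 108$ ($M = \left(\left(-8 + 3\right) + 14\right) 12 = \left(-5 + 14\right) 12 = 9 \cdot 12 = 108$)
$u{\left(-35 \right)} - M 22 = \left(-9 - - \frac{35}{18}\right) - 108 \cdot 22 = \left(-9 + \frac{35}{18}\right) - 2376 = - \frac{127}{18} - 2376 = - \frac{42895}{18}$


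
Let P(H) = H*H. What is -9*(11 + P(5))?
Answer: -324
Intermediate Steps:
P(H) = H**2
-9*(11 + P(5)) = -9*(11 + 5**2) = -9*(11 + 25) = -9*36 = -324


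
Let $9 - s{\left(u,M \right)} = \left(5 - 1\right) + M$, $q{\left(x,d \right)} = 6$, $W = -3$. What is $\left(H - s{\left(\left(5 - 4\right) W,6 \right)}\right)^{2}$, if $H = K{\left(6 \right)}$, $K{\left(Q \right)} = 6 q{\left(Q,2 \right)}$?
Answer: $1369$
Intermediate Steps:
$K{\left(Q \right)} = 36$ ($K{\left(Q \right)} = 6 \cdot 6 = 36$)
$s{\left(u,M \right)} = 5 - M$ ($s{\left(u,M \right)} = 9 - \left(\left(5 - 1\right) + M\right) = 9 - \left(4 + M\right) = 5 - M$)
$H = 36$
$\left(H - s{\left(\left(5 - 4\right) W,6 \right)}\right)^{2} = \left(36 - \left(5 - 6\right)\right)^{2} = \left(36 - -1\right)^{2} = \left(36 + 1\right)^{2} = 37^{2} = 1369$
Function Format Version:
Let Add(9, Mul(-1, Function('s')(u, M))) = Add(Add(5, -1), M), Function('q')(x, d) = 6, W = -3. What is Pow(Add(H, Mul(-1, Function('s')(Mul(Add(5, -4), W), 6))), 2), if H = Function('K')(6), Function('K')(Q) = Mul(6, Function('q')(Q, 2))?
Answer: 1369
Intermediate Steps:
Function('K')(Q) = 36 (Function('K')(Q) = Mul(6, 6) = 36)
Function('s')(u, M) = Add(5, Mul(-1, M)) (Function('s')(u, M) = Add(9, Mul(-1, Add(Add(5, -1), M))) = Add(9, Mul(-1, Add(4, M))) = Add(9, Add(-4, Mul(-1, M))) = Add(5, Mul(-1, M)))
H = 36
Pow(Add(H, Mul(-1, Function('s')(Mul(Add(5, -4), W), 6))), 2) = Pow(Add(36, Mul(-1, Add(5, Mul(-1, 6)))), 2) = Pow(Add(36, Mul(-1, Add(5, -6))), 2) = Pow(Add(36, Mul(-1, -1)), 2) = Pow(Add(36, 1), 2) = Pow(37, 2) = 1369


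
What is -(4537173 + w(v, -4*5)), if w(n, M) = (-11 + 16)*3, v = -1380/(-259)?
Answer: -4537188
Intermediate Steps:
v = 1380/259 (v = -1380*(-1/259) = 1380/259 ≈ 5.3282)
w(n, M) = 15 (w(n, M) = 5*3 = 15)
-(4537173 + w(v, -4*5)) = -(4537173 + 15) = -1*4537188 = -4537188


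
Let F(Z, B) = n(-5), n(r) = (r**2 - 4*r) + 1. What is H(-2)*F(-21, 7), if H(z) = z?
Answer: -92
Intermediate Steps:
n(r) = 1 + r**2 - 4*r
F(Z, B) = 46 (F(Z, B) = 1 + (-5)**2 - 4*(-5) = 1 + 25 + 20 = 46)
H(-2)*F(-21, 7) = -2*46 = -92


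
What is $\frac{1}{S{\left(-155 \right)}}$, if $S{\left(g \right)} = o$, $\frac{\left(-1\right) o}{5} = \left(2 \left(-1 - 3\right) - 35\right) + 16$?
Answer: $\frac{1}{135} \approx 0.0074074$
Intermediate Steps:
$o = 135$ ($o = - 5 \left(\left(2 \left(-1 - 3\right) - 35\right) + 16\right) = - 5 \left(\left(2 \left(-4\right) - 35\right) + 16\right) = - 5 \left(\left(-8 - 35\right) + 16\right) = - 5 \left(-43 + 16\right) = \left(-5\right) \left(-27\right) = 135$)
$S{\left(g \right)} = 135$
$\frac{1}{S{\left(-155 \right)}} = \frac{1}{135}$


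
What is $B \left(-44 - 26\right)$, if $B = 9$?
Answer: $-630$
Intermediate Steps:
$B \left(-44 - 26\right) = 9 \left(-44 - 26\right) = 9 \left(-70\right) = -630$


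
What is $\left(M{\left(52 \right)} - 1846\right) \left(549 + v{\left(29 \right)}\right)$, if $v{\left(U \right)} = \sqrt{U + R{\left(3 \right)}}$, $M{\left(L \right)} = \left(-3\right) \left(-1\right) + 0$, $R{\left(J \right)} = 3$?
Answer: $-1011807 - 7372 \sqrt{2} \approx -1.0222 \cdot 10^{6}$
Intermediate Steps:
$M{\left(L \right)} = 3$ ($M{\left(L \right)} = 3 + 0 = 3$)
$v{\left(U \right)} = \sqrt{3 + U}$ ($v{\left(U \right)} = \sqrt{U + 3} = \sqrt{3 + U}$)
$\left(M{\left(52 \right)} - 1846\right) \left(549 + v{\left(29 \right)}\right) = \left(3 - 1846\right) \left(549 + \sqrt{3 + 29}\right) = - 1843 \left(549 + \sqrt{32}\right) = - 1843 \left(549 + 4 \sqrt{2}\right) = -1011807 - 7372 \sqrt{2}$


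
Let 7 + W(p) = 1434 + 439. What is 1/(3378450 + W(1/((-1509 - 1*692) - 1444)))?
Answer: 1/3380316 ≈ 2.9583e-7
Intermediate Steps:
W(p) = 1866 (W(p) = -7 + (1434 + 439) = -7 + 1873 = 1866)
1/(3378450 + W(1/((-1509 - 1*692) - 1444))) = 1/(3378450 + 1866) = 1/3380316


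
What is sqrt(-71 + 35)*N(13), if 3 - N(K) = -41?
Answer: 264*I ≈ 264.0*I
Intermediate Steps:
N(K) = 44 (N(K) = 3 - 1*(-41) = 3 + 41 = 44)
sqrt(-71 + 35)*N(13) = sqrt(-71 + 35)*44 = sqrt(-36)*44 = (6*I)*44 = 264*I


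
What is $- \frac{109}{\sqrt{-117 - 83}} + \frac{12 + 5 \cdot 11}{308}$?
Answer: $\frac{67}{308} + \frac{109 i \sqrt{2}}{20} \approx 0.21753 + 7.7075 i$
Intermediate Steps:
$- \frac{109}{\sqrt{-117 - 83}} + \frac{12 + 5 \cdot 11}{308} = - \frac{109}{\sqrt{-200}} + \left(12 + 55\right) \frac{1}{308} = - \frac{109}{10 i \sqrt{2}} + 67 \cdot \frac{1}{308} = - 109 \left(- \frac{i \sqrt{2}}{20}\right) + \frac{67}{308} = \frac{109 i \sqrt{2}}{20} + \frac{67}{308} = \frac{67}{308} + \frac{109 i \sqrt{2}}{20}$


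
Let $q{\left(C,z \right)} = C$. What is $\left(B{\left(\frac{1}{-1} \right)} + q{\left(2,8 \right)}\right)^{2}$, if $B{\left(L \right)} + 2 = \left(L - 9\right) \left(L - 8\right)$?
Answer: $8100$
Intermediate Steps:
$B{\left(L \right)} = -2 + \left(-9 + L\right) \left(-8 + L\right)$ ($B{\left(L \right)} = -2 + \left(L - 9\right) \left(L - 8\right) = -2 + \left(-9 + L\right) \left(-8 + L\right)$)
$\left(B{\left(\frac{1}{-1} \right)} + q{\left(2,8 \right)}\right)^{2} = \left(\left(70 + \left(\frac{1}{-1}\right)^{2} - \frac{17}{-1}\right) + 2\right)^{2} = \left(\left(70 + \left(-1\right)^{2} - -17\right) + 2\right)^{2} = \left(\left(70 + 1 + 17\right) + 2\right)^{2} = \left(88 + 2\right)^{2} = 90^{2} = 8100$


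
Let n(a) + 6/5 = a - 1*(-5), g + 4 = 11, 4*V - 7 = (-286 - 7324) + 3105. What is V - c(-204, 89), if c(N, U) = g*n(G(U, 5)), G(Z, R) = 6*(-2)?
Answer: -10671/10 ≈ -1067.1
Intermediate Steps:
G(Z, R) = -12
V = -2249/2 (V = 7/4 + ((-286 - 7324) + 3105)/4 = 7/4 + (-7610 + 3105)/4 = 7/4 + (¼)*(-4505) = 7/4 - 4505/4 = -2249/2 ≈ -1124.5)
g = 7 (g = -4 + 11 = 7)
n(a) = 19/5 + a (n(a) = -6/5 + (a - 1*(-5)) = -6/5 + (a + 5) = -6/5 + (5 + a) = 19/5 + a)
c(N, U) = -287/5 (c(N, U) = 7*(19/5 - 12) = 7*(-41/5) = -287/5)
V - c(-204, 89) = -2249/2 - 1*(-287/5) = -2249/2 + 287/5 = -10671/10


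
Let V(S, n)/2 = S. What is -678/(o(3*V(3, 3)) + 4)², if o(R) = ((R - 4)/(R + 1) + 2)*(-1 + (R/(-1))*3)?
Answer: -40793/1291776 ≈ -0.031579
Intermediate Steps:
V(S, n) = 2*S
o(R) = (-1 - 3*R)*(2 + (-4 + R)/(1 + R)) (o(R) = ((-4 + R)/(1 + R) + 2)*(-1 + (R*(-1))*3) = ((-4 + R)/(1 + R) + 2)*(-1 - R*3) = (2 + (-4 + R)/(1 + R))*(-1 - 3*R) = (-1 - 3*R)*(2 + (-4 + R)/(1 + R)))
-678/(o(3*V(3, 3)) + 4)² = -678/((2 - 9*(3*(2*3))² + 3*(3*(2*3)))/(1 + 3*(2*3)) + 4)² = -678/((2 - 9*(3*6)² + 3*(3*6))/(1 + 3*6) + 4)² = -678/((2 - 9*18² + 3*18)/(1 + 18) + 4)² = -678/((2 - 9*324 + 54)/19 + 4)² = -678/((2 - 2916 + 54)/19 + 4)² = -678/((1/19)*(-2860) + 4)² = -678/(-2860/19 + 4)² = -678/((-2784/19)²) = -678/7750656/361 = -678*361/7750656 = -40793/1291776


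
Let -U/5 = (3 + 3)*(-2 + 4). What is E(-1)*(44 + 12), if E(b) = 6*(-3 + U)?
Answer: -21168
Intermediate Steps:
U = -60 (U = -5*(3 + 3)*(-2 + 4) = -30*2 = -5*12 = -60)
E(b) = -378 (E(b) = 6*(-3 - 60) = 6*(-63) = -378)
E(-1)*(44 + 12) = -378*(44 + 12) = -378*56 = -21168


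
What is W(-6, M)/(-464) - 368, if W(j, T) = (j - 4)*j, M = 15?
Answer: -42703/116 ≈ -368.13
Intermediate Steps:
W(j, T) = j*(-4 + j) (W(j, T) = (-4 + j)*j = j*(-4 + j))
W(-6, M)/(-464) - 368 = -6*(-4 - 6)/(-464) - 368 = -6*(-10)*(-1/464) - 368 = 60*(-1/464) - 368 = -15/116 - 368 = -42703/116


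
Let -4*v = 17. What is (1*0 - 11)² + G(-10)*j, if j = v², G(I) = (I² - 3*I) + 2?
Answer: 10021/4 ≈ 2505.3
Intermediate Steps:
G(I) = 2 + I² - 3*I
v = -17/4 (v = -¼*17 = -17/4 ≈ -4.2500)
j = 289/16 (j = (-17/4)² = 289/16 ≈ 18.063)
(1*0 - 11)² + G(-10)*j = (1*0 - 11)² + (2 + (-10)² - 3*(-10))*(289/16) = (0 - 11)² + (2 + 100 + 30)*(289/16) = (-11)² + 132*(289/16) = 121 + 9537/4 = 10021/4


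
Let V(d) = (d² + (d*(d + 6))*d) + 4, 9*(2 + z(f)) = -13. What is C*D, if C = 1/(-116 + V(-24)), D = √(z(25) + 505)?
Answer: -√4514/29712 ≈ -0.0022613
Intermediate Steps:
z(f) = -31/9 (z(f) = -2 + (⅑)*(-13) = -2 - 13/9 = -31/9)
V(d) = 4 + d² + d²*(6 + d) (V(d) = (d² + (d*(6 + d))*d) + 4 = (d² + d²*(6 + d)) + 4 = 4 + d² + d²*(6 + d))
D = √4514/3 (D = √(-31/9 + 505) = √(4514/9) = √4514/3 ≈ 22.395)
C = -1/9904 (C = 1/(-116 + (4 + (-24)³ + 7*(-24)²)) = 1/(-116 + (4 - 13824 + 7*576)) = 1/(-116 + (4 - 13824 + 4032)) = 1/(-116 - 9788) = 1/(-9904) = -1/9904 ≈ -0.00010097)
C*D = -√4514/29712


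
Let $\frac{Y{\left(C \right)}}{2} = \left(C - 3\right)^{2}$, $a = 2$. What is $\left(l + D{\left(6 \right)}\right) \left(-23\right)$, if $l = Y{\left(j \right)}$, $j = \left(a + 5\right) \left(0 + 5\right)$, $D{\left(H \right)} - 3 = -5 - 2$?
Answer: $-47012$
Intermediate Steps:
$D{\left(H \right)} = -4$ ($D{\left(H \right)} = 3 - 7 = -4$)
$j = 35$ ($j = \left(2 + 5\right) \left(0 + 5\right) = 7 \cdot 5 = 35$)
$Y{\left(C \right)} = 2 \left(-3 + C\right)^{2}$ ($Y{\left(C \right)} = 2 \left(C - 3\right)^{2} = 2 \left(-3 + C\right)^{2}$)
$l = 2048$ ($l = 2 \left(-3 + 35\right)^{2} = 2 \cdot 32^{2} = 2 \cdot 1024 = 2048$)
$\left(l + D{\left(6 \right)}\right) \left(-23\right) = \left(2048 - 4\right) \left(-23\right) = 2044 \left(-23\right) = -47012$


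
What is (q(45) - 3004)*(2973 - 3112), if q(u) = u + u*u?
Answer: 129826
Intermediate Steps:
q(u) = u + u**2
(q(45) - 3004)*(2973 - 3112) = (45*(1 + 45) - 3004)*(2973 - 3112) = (45*46 - 3004)*(-139) = (2070 - 3004)*(-139) = -934*(-139) = 129826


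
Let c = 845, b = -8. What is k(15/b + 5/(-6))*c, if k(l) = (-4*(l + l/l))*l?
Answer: -2251925/144 ≈ -15638.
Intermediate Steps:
k(l) = l*(-4 - 4*l) (k(l) = (-4*(l + 1))*l = (-4*(1 + l))*l = (-4 - 4*l)*l = l*(-4 - 4*l))
k(15/b + 5/(-6))*c = -4*(15/(-8) + 5/(-6))*(1 + (15/(-8) + 5/(-6)))*845 = -4*(15*(-⅛) + 5*(-⅙))*(1 + (15*(-⅛) + 5*(-⅙)))*845 = -4*(-15/8 - ⅚)*(1 + (-15/8 - ⅚))*845 = -4*(-65/24)*(1 - 65/24)*845 = -4*(-65/24)*(-41/24)*845 = -2665/144*845 = -2251925/144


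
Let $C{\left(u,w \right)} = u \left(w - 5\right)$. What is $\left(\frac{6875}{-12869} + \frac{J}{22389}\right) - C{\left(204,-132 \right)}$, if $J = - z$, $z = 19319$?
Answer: $\frac{27861896738}{996969} \approx 27947.0$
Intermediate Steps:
$J = -19319$ ($J = \left(-1\right) 19319 = -19319$)
$C{\left(u,w \right)} = u \left(-5 + w\right)$
$\left(\frac{6875}{-12869} + \frac{J}{22389}\right) - C{\left(204,-132 \right)} = \left(\frac{6875}{-12869} - \frac{19319}{22389}\right) - 204 \left(-5 - 132\right) = \left(6875 \left(- \frac{1}{12869}\right) - \frac{19319}{22389}\right) - 204 \left(-137\right) = \left(- \frac{6875}{12869} - \frac{19319}{22389}\right) - -27948 = - \frac{1392874}{996969} + 27948 = \frac{27861896738}{996969}$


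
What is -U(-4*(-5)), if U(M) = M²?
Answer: -400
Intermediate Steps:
-U(-4*(-5)) = -(-4*(-5))² = -1*20² = -1*400 = -400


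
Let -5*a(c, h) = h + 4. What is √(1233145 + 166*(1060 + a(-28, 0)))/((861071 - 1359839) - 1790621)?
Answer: -√35224305/11446945 ≈ -0.00051848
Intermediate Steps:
a(c, h) = -⅘ - h/5 (a(c, h) = -(h + 4)/5 = -(4 + h)/5 = -⅘ - h/5)
√(1233145 + 166*(1060 + a(-28, 0)))/((861071 - 1359839) - 1790621) = √(1233145 + 166*(1060 + (-⅘ - ⅕*0)))/((861071 - 1359839) - 1790621) = √(1233145 + 166*(1060 + (-⅘ + 0)))/(-498768 - 1790621) = √(1233145 + 166*(1060 - ⅘))/(-2289389) = √(1233145 + 166*(5296/5))*(-1/2289389) = √(1233145 + 879136/5)*(-1/2289389) = √(7044861/5)*(-1/2289389) = (√35224305/5)*(-1/2289389) = -√35224305/11446945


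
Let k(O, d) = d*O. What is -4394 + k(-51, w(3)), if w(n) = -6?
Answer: -4088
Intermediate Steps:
k(O, d) = O*d
-4394 + k(-51, w(3)) = -4394 - 51*(-6) = -4394 + 306 = -4088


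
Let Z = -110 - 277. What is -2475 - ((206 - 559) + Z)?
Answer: -1735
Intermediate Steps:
Z = -387
-2475 - ((206 - 559) + Z) = -2475 - ((206 - 559) - 387) = -2475 - (-353 - 387) = -2475 - 1*(-740) = -2475 + 740 = -1735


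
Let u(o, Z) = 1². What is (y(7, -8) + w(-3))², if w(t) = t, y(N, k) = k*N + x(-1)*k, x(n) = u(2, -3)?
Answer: 4489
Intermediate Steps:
u(o, Z) = 1
x(n) = 1
y(N, k) = k + N*k (y(N, k) = k*N + 1*k = N*k + k = k + N*k)
(y(7, -8) + w(-3))² = (-8*(1 + 7) - 3)² = (-8*8 - 3)² = (-64 - 3)² = (-67)² = 4489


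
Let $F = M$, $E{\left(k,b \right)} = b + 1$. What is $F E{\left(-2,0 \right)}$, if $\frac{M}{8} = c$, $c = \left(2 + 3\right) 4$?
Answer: $160$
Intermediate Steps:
$E{\left(k,b \right)} = 1 + b$
$c = 20$ ($c = 5 \cdot 4 = 20$)
$M = 160$ ($M = 8 \cdot 20 = 160$)
$F = 160$
$F E{\left(-2,0 \right)} = 160 \left(1 + 0\right) = 160 \cdot 1 = 160$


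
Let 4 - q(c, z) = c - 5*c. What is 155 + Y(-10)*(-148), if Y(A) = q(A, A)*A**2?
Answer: 532955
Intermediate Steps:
q(c, z) = 4 + 4*c (q(c, z) = 4 - (c - 5*c) = 4 - (-4)*c = 4 + 4*c)
Y(A) = A**2*(4 + 4*A) (Y(A) = (4 + 4*A)*A**2 = A**2*(4 + 4*A))
155 + Y(-10)*(-148) = 155 + (4*(-10)**2*(1 - 10))*(-148) = 155 + (4*100*(-9))*(-148) = 155 - 3600*(-148) = 155 + 532800 = 532955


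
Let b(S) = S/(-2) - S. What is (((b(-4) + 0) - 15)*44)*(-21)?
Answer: 8316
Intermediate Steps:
b(S) = -3*S/2 (b(S) = S*(-1/2) - S = -S/2 - S = -3*S/2)
(((b(-4) + 0) - 15)*44)*(-21) = (((-3/2*(-4) + 0) - 15)*44)*(-21) = (((6 + 0) - 15)*44)*(-21) = ((6 - 15)*44)*(-21) = -9*44*(-21) = -396*(-21) = 8316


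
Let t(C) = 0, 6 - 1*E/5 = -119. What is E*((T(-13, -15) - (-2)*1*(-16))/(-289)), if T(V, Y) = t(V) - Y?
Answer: 625/17 ≈ 36.765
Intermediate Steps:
E = 625 (E = 30 - 5*(-119) = 30 + 595 = 625)
T(V, Y) = -Y (T(V, Y) = 0 - Y = -Y)
E*((T(-13, -15) - (-2)*1*(-16))/(-289)) = 625*((-1*(-15) - (-2)*1*(-16))/(-289)) = 625*((15 - (-2)*(-16))*(-1/289)) = 625*((15 - 1*32)*(-1/289)) = 625*((15 - 32)*(-1/289)) = 625*(-17*(-1/289)) = 625*(1/17) = 625/17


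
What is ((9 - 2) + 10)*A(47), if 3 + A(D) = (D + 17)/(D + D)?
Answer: -1853/47 ≈ -39.426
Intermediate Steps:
A(D) = -3 + (17 + D)/(2*D) (A(D) = -3 + (D + 17)/(D + D) = -3 + (17 + D)/((2*D)) = -3 + (17 + D)*(1/(2*D)) = -3 + (17 + D)/(2*D))
((9 - 2) + 10)*A(47) = ((9 - 2) + 10)*((½)*(17 - 5*47)/47) = (7 + 10)*((½)*(1/47)*(17 - 235)) = 17*((½)*(1/47)*(-218)) = 17*(-109/47) = -1853/47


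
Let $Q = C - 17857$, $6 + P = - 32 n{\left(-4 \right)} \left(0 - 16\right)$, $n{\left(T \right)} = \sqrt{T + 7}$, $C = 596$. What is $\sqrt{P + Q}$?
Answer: $\sqrt{-17267 + 512 \sqrt{3}} \approx 127.99 i$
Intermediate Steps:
$n{\left(T \right)} = \sqrt{7 + T}$
$P = -6 + 512 \sqrt{3}$ ($P = -6 + - 32 \sqrt{7 - 4} \left(0 - 16\right) = -6 + - 32 \sqrt{3} \left(0 - 16\right) = -6 + - 32 \sqrt{3} \left(-16\right) = -6 + 512 \sqrt{3} \approx 880.81$)
$Q = -17261$ ($Q = 596 - 17857 = -17261$)
$\sqrt{P + Q} = \sqrt{\left(-6 + 512 \sqrt{3}\right) - 17261} = \sqrt{-17267 + 512 \sqrt{3}}$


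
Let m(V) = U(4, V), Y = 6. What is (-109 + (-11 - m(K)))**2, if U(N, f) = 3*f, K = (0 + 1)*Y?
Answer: 19044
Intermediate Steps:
K = 6 (K = (0 + 1)*6 = 1*6 = 6)
m(V) = 3*V
(-109 + (-11 - m(K)))**2 = (-109 + (-11 - 3*6))**2 = (-109 + (-11 - 1*18))**2 = (-109 + (-11 - 18))**2 = (-109 - 29)**2 = (-138)**2 = 19044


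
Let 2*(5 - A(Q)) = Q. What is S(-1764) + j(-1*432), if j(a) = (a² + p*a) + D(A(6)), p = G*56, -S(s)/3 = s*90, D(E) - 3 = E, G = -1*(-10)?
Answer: 420989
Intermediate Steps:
G = 10
A(Q) = 5 - Q/2
D(E) = 3 + E
S(s) = -270*s (S(s) = -3*s*90 = -270*s)
p = 560 (p = 10*56 = 560)
j(a) = 5 + a² + 560*a (j(a) = (a² + 560*a) + (3 + (5 - ½*6)) = (a² + 560*a) + (3 + (5 - 3)) = (a² + 560*a) + (3 + 2) = (a² + 560*a) + 5 = 5 + a² + 560*a)
S(-1764) + j(-1*432) = -270*(-1764) + (5 + (-1*432)² + 560*(-1*432)) = 476280 + (5 + (-432)² + 560*(-432)) = 476280 + (5 + 186624 - 241920) = 476280 - 55291 = 420989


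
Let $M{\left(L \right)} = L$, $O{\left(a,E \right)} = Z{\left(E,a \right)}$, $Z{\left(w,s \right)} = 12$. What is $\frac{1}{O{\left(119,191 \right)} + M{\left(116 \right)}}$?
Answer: $\frac{1}{128} \approx 0.0078125$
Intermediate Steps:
$O{\left(a,E \right)} = 12$
$\frac{1}{O{\left(119,191 \right)} + M{\left(116 \right)}} = \frac{1}{12 + 116} = \frac{1}{128}$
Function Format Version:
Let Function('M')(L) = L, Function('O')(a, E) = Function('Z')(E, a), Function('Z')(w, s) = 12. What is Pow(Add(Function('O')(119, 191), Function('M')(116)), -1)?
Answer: Rational(1, 128) ≈ 0.0078125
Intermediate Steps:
Function('O')(a, E) = 12
Pow(Add(Function('O')(119, 191), Function('M')(116)), -1) = Pow(Add(12, 116), -1) = Pow(128, -1) = Rational(1, 128)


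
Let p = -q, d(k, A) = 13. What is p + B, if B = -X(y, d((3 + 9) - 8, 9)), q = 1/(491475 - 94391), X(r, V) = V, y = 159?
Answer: -5162093/397084 ≈ -13.000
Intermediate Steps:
q = 1/397084 ≈ 2.5184e-6
B = -13 (B = -1*13 = -13)
p = -1/397084 (p = -1*1/397084 = -1/397084 ≈ -2.5184e-6)
p + B = -1/397084 - 13 = -5162093/397084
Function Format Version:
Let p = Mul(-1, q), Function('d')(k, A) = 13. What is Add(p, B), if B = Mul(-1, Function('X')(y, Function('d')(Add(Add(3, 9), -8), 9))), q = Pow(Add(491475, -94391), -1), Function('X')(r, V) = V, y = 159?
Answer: Rational(-5162093, 397084) ≈ -13.000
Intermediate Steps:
q = Rational(1, 397084) (q = Pow(397084, -1) = Rational(1, 397084) ≈ 2.5184e-6)
B = -13 (B = Mul(-1, 13) = -13)
p = Rational(-1, 397084) (p = Mul(-1, Rational(1, 397084)) = Rational(-1, 397084) ≈ -2.5184e-6)
Add(p, B) = Add(Rational(-1, 397084), -13) = Rational(-5162093, 397084)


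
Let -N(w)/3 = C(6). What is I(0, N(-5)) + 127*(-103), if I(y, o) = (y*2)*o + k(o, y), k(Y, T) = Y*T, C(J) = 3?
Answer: -13081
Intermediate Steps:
N(w) = -9 (N(w) = -3*3 = -9)
k(Y, T) = T*Y
I(y, o) = 3*o*y (I(y, o) = (y*2)*o + y*o = (2*y)*o + o*y = 2*o*y + o*y = 3*o*y)
I(0, N(-5)) + 127*(-103) = 3*(-9)*0 + 127*(-103) = 0 - 13081 = -13081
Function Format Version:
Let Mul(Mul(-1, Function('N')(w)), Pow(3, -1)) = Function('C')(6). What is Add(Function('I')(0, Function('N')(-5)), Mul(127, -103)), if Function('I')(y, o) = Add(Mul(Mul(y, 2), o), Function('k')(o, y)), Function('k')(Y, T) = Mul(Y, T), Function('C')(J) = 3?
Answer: -13081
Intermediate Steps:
Function('N')(w) = -9 (Function('N')(w) = Mul(-3, 3) = -9)
Function('k')(Y, T) = Mul(T, Y)
Function('I')(y, o) = Mul(3, o, y) (Function('I')(y, o) = Add(Mul(Mul(y, 2), o), Mul(y, o)) = Add(Mul(Mul(2, y), o), Mul(o, y)) = Add(Mul(2, o, y), Mul(o, y)) = Mul(3, o, y))
Add(Function('I')(0, Function('N')(-5)), Mul(127, -103)) = Add(Mul(3, -9, 0), Mul(127, -103)) = Add(0, -13081) = -13081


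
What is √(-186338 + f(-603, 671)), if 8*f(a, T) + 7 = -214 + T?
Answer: I*√745127/2 ≈ 431.6*I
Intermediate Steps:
f(a, T) = -221/8 + T/8 (f(a, T) = -7/8 + (-214 + T)/8 = -7/8 + (-107/4 + T/8) = -221/8 + T/8)
√(-186338 + f(-603, 671)) = √(-186338 + (-221/8 + (⅛)*671)) = √(-186338 + (-221/8 + 671/8)) = √(-186338 + 225/4) = √(-745127/4) = I*√745127/2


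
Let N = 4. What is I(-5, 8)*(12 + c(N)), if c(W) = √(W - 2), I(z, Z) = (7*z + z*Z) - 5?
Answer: -960 - 80*√2 ≈ -1073.1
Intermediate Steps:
I(z, Z) = -5 + 7*z + Z*z (I(z, Z) = (7*z + Z*z) - 5 = -5 + 7*z + Z*z)
c(W) = √(-2 + W)
I(-5, 8)*(12 + c(N)) = (-5 + 7*(-5) + 8*(-5))*(12 + √(-2 + 4)) = (-5 - 35 - 40)*(12 + √2) = -80*(12 + √2) = -960 - 80*√2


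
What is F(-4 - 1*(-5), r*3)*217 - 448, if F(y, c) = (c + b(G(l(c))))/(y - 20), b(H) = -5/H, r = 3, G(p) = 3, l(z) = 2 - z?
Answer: -30310/57 ≈ -531.75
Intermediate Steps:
F(y, c) = (-5/3 + c)/(-20 + y) (F(y, c) = (c - 5/3)/(y - 20) = (c - 5*1/3)/(-20 + y) = (c - 5/3)/(-20 + y) = (-5/3 + c)/(-20 + y))
F(-4 - 1*(-5), r*3)*217 - 448 = ((-5/3 + 3*3)/(-20 + (-4 - 1*(-5))))*217 - 448 = ((-5/3 + 9)/(-20 + (-4 + 5)))*217 - 448 = ((22/3)/(-20 + 1))*217 - 448 = ((22/3)/(-19))*217 - 448 = -1/19*22/3*217 - 448 = -22/57*217 - 448 = -4774/57 - 448 = -30310/57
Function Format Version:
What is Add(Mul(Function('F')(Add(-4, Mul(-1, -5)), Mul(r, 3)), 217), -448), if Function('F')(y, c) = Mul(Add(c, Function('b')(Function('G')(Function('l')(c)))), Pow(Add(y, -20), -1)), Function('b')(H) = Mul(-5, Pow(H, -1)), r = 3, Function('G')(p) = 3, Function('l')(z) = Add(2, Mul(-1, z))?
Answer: Rational(-30310, 57) ≈ -531.75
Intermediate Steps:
Function('F')(y, c) = Mul(Pow(Add(-20, y), -1), Add(Rational(-5, 3), c)) (Function('F')(y, c) = Mul(Add(c, Mul(-5, Pow(3, -1))), Pow(Add(y, -20), -1)) = Mul(Add(c, Mul(-5, Rational(1, 3))), Pow(Add(-20, y), -1)) = Mul(Add(c, Rational(-5, 3)), Pow(Add(-20, y), -1)) = Mul(Add(Rational(-5, 3), c), Pow(Add(-20, y), -1)) = Mul(Pow(Add(-20, y), -1), Add(Rational(-5, 3), c)))
Add(Mul(Function('F')(Add(-4, Mul(-1, -5)), Mul(r, 3)), 217), -448) = Add(Mul(Mul(Pow(Add(-20, Add(-4, Mul(-1, -5))), -1), Add(Rational(-5, 3), Mul(3, 3))), 217), -448) = Add(Mul(Mul(Pow(Add(-20, Add(-4, 5)), -1), Add(Rational(-5, 3), 9)), 217), -448) = Add(Mul(Mul(Pow(Add(-20, 1), -1), Rational(22, 3)), 217), -448) = Add(Mul(Mul(Pow(-19, -1), Rational(22, 3)), 217), -448) = Add(Mul(Mul(Rational(-1, 19), Rational(22, 3)), 217), -448) = Add(Mul(Rational(-22, 57), 217), -448) = Add(Rational(-4774, 57), -448) = Rational(-30310, 57)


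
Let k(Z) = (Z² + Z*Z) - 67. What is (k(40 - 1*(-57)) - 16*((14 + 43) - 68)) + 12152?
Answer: 31079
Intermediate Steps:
k(Z) = -67 + 2*Z² (k(Z) = (Z² + Z²) - 67 = 2*Z² - 67 = -67 + 2*Z²)
(k(40 - 1*(-57)) - 16*((14 + 43) - 68)) + 12152 = ((-67 + 2*(40 - 1*(-57))²) - 16*((14 + 43) - 68)) + 12152 = ((-67 + 2*(40 + 57)²) - 16*(57 - 68)) + 12152 = ((-67 + 2*97²) - 16*(-11)) + 12152 = ((-67 + 2*9409) + 176) + 12152 = ((-67 + 18818) + 176) + 12152 = (18751 + 176) + 12152 = 18927 + 12152 = 31079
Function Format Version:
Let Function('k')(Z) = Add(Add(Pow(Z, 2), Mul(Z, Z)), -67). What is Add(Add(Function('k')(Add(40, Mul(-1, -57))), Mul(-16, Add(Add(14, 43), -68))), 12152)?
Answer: 31079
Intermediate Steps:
Function('k')(Z) = Add(-67, Mul(2, Pow(Z, 2))) (Function('k')(Z) = Add(Add(Pow(Z, 2), Pow(Z, 2)), -67) = Add(Mul(2, Pow(Z, 2)), -67) = Add(-67, Mul(2, Pow(Z, 2))))
Add(Add(Function('k')(Add(40, Mul(-1, -57))), Mul(-16, Add(Add(14, 43), -68))), 12152) = Add(Add(Add(-67, Mul(2, Pow(Add(40, Mul(-1, -57)), 2))), Mul(-16, Add(Add(14, 43), -68))), 12152) = Add(Add(Add(-67, Mul(2, Pow(Add(40, 57), 2))), Mul(-16, Add(57, -68))), 12152) = Add(Add(Add(-67, Mul(2, Pow(97, 2))), Mul(-16, -11)), 12152) = Add(Add(Add(-67, Mul(2, 9409)), 176), 12152) = Add(Add(Add(-67, 18818), 176), 12152) = Add(Add(18751, 176), 12152) = Add(18927, 12152) = 31079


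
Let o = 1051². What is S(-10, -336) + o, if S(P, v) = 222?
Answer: 1104823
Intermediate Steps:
o = 1104601
S(-10, -336) + o = 222 + 1104601 = 1104823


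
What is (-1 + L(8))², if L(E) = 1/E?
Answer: 49/64 ≈ 0.76563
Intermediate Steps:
(-1 + L(8))² = (-1 + 1/8)² = (-1 + ⅛)² = (-7/8)² = 49/64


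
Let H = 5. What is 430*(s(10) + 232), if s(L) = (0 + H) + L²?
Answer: 144910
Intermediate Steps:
s(L) = 5 + L² (s(L) = (0 + 5) + L² = 5 + L²)
430*(s(10) + 232) = 430*((5 + 10²) + 232) = 430*((5 + 100) + 232) = 430*(105 + 232) = 430*337 = 144910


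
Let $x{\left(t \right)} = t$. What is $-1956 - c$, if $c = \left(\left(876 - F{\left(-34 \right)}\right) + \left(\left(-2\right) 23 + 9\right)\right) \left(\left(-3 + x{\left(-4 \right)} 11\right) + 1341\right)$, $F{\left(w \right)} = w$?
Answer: $-1131618$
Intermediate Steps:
$c = 1129662$ ($c = \left(\left(876 - -34\right) + \left(\left(-2\right) 23 + 9\right)\right) \left(\left(-3 - 44\right) + 1341\right) = \left(\left(876 + 34\right) + \left(-46 + 9\right)\right) \left(\left(-3 - 44\right) + 1341\right) = \left(910 - 37\right) \left(-47 + 1341\right) = 873 \cdot 1294 = 1129662$)
$-1956 - c = -1956 - 1129662 = -1131618$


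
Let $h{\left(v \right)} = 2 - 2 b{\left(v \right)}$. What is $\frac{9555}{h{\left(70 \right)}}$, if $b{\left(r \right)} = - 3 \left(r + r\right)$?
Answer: $\frac{9555}{842} \approx 11.348$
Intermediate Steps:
$b{\left(r \right)} = - 6 r$ ($b{\left(r \right)} = - 3 \cdot 2 r = - 6 r$)
$h{\left(v \right)} = 2 + 12 v$ ($h{\left(v \right)} = 2 - 2 \left(- 6 v\right) = 2 + 12 v$)
$\frac{9555}{h{\left(70 \right)}} = \frac{9555}{2 + 12 \cdot 70} = \frac{9555}{2 + 840} = \frac{9555}{842}$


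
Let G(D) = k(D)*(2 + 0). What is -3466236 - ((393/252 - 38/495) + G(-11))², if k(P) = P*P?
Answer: -677250953463841/192099600 ≈ -3.5255e+6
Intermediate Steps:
k(P) = P²
G(D) = 2*D² (G(D) = D²*(2 + 0) = D²*2 = 2*D²)
-3466236 - ((393/252 - 38/495) + G(-11))² = -3466236 - ((393/252 - 38/495) + 2*(-11)²)² = -3466236 - ((393*(1/252) - 38*1/495) + 2*121)² = -3466236 - ((131/84 - 38/495) + 242)² = -3466236 - (20551/13860 + 242)² = -3466236 - (3374671/13860)² = -3466236 - 1*11388404358241/192099600 = -3466236 - 11388404358241/192099600 = -677250953463841/192099600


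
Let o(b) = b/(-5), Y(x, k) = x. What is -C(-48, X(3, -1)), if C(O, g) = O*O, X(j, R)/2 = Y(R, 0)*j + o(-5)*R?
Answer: -2304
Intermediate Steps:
o(b) = -b/5 (o(b) = b*(-⅕) = -b/5)
X(j, R) = 2*R + 2*R*j (X(j, R) = 2*(R*j + (-⅕*(-5))*R) = 2*(R*j + 1*R) = 2*(R*j + R) = 2*(R + R*j) = 2*R + 2*R*j)
C(O, g) = O²
-C(-48, X(3, -1)) = -1*(-48)² = -1*2304 = -2304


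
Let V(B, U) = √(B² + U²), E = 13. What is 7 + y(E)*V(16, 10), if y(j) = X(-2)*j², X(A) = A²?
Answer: 7 + 1352*√89 ≈ 12762.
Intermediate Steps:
y(j) = 4*j² (y(j) = (-2)²*j² = 4*j²)
7 + y(E)*V(16, 10) = 7 + (4*13²)*√(16² + 10²) = 7 + (4*169)*√(256 + 100) = 7 + 676*√356 = 7 + 676*(2*√89) = 7 + 1352*√89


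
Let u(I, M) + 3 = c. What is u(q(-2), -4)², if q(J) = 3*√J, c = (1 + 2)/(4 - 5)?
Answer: 36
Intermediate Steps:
c = -3 (c = 3/(-1) = 3*(-1) = -3)
u(I, M) = -6 (u(I, M) = -3 - 3 = -6)
u(q(-2), -4)² = (-6)² = 36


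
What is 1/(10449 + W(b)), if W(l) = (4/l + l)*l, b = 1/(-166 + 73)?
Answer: 8649/90407998 ≈ 9.5666e-5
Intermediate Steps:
b = -1/93 (b = 1/(-93) = -1/93 ≈ -0.010753)
W(l) = l*(l + 4/l) (W(l) = (l + 4/l)*l = l*(l + 4/l))
1/(10449 + W(b)) = 1/(10449 + (4 + (-1/93)²)) = 1/(10449 + (4 + 1/8649)) = 1/(10449 + 34597/8649) = 1/(90407998/8649) = 8649/90407998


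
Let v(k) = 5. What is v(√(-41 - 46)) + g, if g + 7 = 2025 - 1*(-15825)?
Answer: 17848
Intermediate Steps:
g = 17843 (g = -7 + (2025 - 1*(-15825)) = -7 + (2025 + 15825) = -7 + 17850 = 17843)
v(√(-41 - 46)) + g = 5 + 17843 = 17848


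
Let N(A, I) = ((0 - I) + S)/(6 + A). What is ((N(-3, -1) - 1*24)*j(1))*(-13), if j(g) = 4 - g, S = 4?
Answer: 871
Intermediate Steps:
N(A, I) = (4 - I)/(6 + A) (N(A, I) = ((0 - I) + 4)/(6 + A) = (-I + 4)/(6 + A) = (4 - I)/(6 + A))
((N(-3, -1) - 1*24)*j(1))*(-13) = (((4 - 1*(-1))/(6 - 3) - 1*24)*(4 - 1*1))*(-13) = (((4 + 1)/3 - 24)*(4 - 1))*(-13) = (((1/3)*5 - 24)*3)*(-13) = ((5/3 - 24)*3)*(-13) = -67/3*3*(-13) = -67*(-13) = 871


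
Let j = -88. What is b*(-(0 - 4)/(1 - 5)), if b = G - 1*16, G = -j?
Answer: -72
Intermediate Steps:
G = 88 (G = -1*(-88) = 88)
b = 72 (b = 88 - 1*16 = 88 - 16 = 72)
b*(-(0 - 4)/(1 - 5)) = 72*(-(0 - 4)/(1 - 5)) = 72*(-(-4)/(-4)) = 72*(-(-4)*(-1)/4) = 72*(-1*1) = 72*(-1) = -72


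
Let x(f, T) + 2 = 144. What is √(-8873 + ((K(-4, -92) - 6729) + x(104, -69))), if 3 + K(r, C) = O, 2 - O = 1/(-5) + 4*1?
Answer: 2*I*√96655/5 ≈ 124.36*I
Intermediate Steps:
x(f, T) = 142 (x(f, T) = -2 + 144 = 142)
O = -9/5 (O = 2 - (1/(-5) + 4*1) = 2 - (-⅕ + 4) = 2 - 1*19/5 = 2 - 19/5 = -9/5 ≈ -1.8000)
K(r, C) = -24/5 (K(r, C) = -3 - 9/5 = -24/5)
√(-8873 + ((K(-4, -92) - 6729) + x(104, -69))) = √(-8873 + ((-24/5 - 6729) + 142)) = √(-8873 + (-33669/5 + 142)) = √(-8873 - 32959/5) = √(-77324/5) = 2*I*√96655/5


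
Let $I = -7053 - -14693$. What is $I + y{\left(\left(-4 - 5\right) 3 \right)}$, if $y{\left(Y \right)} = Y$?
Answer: $7613$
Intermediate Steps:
$I = 7640$ ($I = -7053 + 14693 = 7640$)
$I + y{\left(\left(-4 - 5\right) 3 \right)} = 7640 + \left(-4 - 5\right) 3 = 7640 - 27 = 7613$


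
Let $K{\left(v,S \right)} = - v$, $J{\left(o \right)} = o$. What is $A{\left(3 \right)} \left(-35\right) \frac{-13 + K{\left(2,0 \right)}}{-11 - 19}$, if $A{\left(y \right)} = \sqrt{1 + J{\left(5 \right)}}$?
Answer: $- \frac{35 \sqrt{6}}{2} \approx -42.866$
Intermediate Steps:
$A{\left(y \right)} = \sqrt{6}$ ($A{\left(y \right)} = \sqrt{1 + 5} = \sqrt{6}$)
$A{\left(3 \right)} \left(-35\right) \frac{-13 + K{\left(2,0 \right)}}{-11 - 19} = \sqrt{6} \left(-35\right) \frac{-13 - 2}{-11 - 19} = - 35 \sqrt{6} \frac{-13 - 2}{-30} = - 35 \sqrt{6} \left(\left(-15\right) \left(- \frac{1}{30}\right)\right) = - 35 \sqrt{6} \cdot \frac{1}{2} = - \frac{35 \sqrt{6}}{2}$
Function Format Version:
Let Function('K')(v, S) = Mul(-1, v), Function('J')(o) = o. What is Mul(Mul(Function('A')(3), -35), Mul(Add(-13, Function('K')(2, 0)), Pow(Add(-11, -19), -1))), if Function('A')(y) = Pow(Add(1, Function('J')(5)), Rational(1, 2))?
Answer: Mul(Rational(-35, 2), Pow(6, Rational(1, 2))) ≈ -42.866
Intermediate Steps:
Function('A')(y) = Pow(6, Rational(1, 2)) (Function('A')(y) = Pow(Add(1, 5), Rational(1, 2)) = Pow(6, Rational(1, 2)))
Mul(Mul(Function('A')(3), -35), Mul(Add(-13, Function('K')(2, 0)), Pow(Add(-11, -19), -1))) = Mul(Mul(Pow(6, Rational(1, 2)), -35), Mul(Add(-13, Mul(-1, 2)), Pow(Add(-11, -19), -1))) = Mul(Mul(-35, Pow(6, Rational(1, 2))), Mul(Add(-13, -2), Pow(-30, -1))) = Mul(Mul(-35, Pow(6, Rational(1, 2))), Mul(-15, Rational(-1, 30))) = Mul(Mul(-35, Pow(6, Rational(1, 2))), Rational(1, 2)) = Mul(Rational(-35, 2), Pow(6, Rational(1, 2)))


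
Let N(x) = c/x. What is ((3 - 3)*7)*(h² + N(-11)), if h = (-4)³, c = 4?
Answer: 0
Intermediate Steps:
h = -64
N(x) = 4/x
((3 - 3)*7)*(h² + N(-11)) = ((3 - 3)*7)*((-64)² + 4/(-11)) = (0*7)*(4096 + 4*(-1/11)) = 0*(4096 - 4/11) = 0*(45052/11) = 0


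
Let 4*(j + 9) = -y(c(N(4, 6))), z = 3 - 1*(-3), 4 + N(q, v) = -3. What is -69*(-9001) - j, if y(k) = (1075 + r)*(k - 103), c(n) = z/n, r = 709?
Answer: 4023304/7 ≈ 5.7476e+5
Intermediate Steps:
N(q, v) = -7 (N(q, v) = -4 - 3 = -7)
z = 6 (z = 3 + 3 = 6)
c(n) = 6/n
y(k) = -183752 + 1784*k (y(k) = (1075 + 709)*(k - 103) = 1784*(-103 + k) = -183752 + 1784*k)
j = 324179/7 (j = -9 + (-(-183752 + 1784*(6/(-7))))/4 = -9 + (-(-183752 + 1784*(6*(-⅐))))/4 = -9 + (-(-183752 + 1784*(-6/7)))/4 = -9 + (-(-183752 - 10704/7))/4 = -9 + (-1*(-1296968/7))/4 = -9 + (¼)*(1296968/7) = -9 + 324242/7 = 324179/7 ≈ 46311.)
-69*(-9001) - j = -69*(-9001) - 1*324179/7 = 621069 - 324179/7 = 4023304/7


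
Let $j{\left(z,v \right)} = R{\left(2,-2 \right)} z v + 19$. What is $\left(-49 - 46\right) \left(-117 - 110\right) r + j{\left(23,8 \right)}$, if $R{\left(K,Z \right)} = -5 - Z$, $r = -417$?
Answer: $-8993138$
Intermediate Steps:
$j{\left(z,v \right)} = 19 - 3 v z$ ($j{\left(z,v \right)} = \left(-5 - -2\right) z v + 19 = \left(-5 + 2\right) z v + 19 = - 3 z v + 19 = - 3 v z + 19 = 19 - 3 v z$)
$\left(-49 - 46\right) \left(-117 - 110\right) r + j{\left(23,8 \right)} = \left(-49 - 46\right) \left(-117 - 110\right) \left(-417\right) + \left(19 - 24 \cdot 23\right) = \left(-95\right) \left(-227\right) \left(-417\right) + \left(19 - 552\right) = 21565 \left(-417\right) - 533 = -8992605 - 533 = -8993138$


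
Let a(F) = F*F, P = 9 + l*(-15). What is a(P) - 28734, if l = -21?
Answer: 76242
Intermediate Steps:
P = 324 (P = 9 - 21*(-15) = 9 + 315 = 324)
a(F) = F**2
a(P) - 28734 = 324**2 - 28734 = 104976 - 28734 = 76242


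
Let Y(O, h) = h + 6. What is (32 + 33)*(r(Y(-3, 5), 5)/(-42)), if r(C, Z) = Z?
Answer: -325/42 ≈ -7.7381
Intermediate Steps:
Y(O, h) = 6 + h
(32 + 33)*(r(Y(-3, 5), 5)/(-42)) = (32 + 33)*(5/(-42)) = 65*(5*(-1/42)) = 65*(-5/42) = -325/42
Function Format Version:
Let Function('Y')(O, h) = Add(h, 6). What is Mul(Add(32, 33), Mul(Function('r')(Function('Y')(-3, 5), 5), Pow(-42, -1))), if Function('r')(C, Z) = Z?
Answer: Rational(-325, 42) ≈ -7.7381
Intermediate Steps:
Function('Y')(O, h) = Add(6, h)
Mul(Add(32, 33), Mul(Function('r')(Function('Y')(-3, 5), 5), Pow(-42, -1))) = Mul(Add(32, 33), Mul(5, Pow(-42, -1))) = Mul(65, Mul(5, Rational(-1, 42))) = Mul(65, Rational(-5, 42)) = Rational(-325, 42)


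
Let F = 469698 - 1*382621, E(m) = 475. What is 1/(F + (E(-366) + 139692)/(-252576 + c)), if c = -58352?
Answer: 310928/27074537289 ≈ 1.1484e-5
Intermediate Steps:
F = 87077 (F = 469698 - 382621 = 87077)
1/(F + (E(-366) + 139692)/(-252576 + c)) = 1/(87077 + (475 + 139692)/(-252576 - 58352)) = 1/(87077 + 140167/(-310928)) = 1/(87077 + 140167*(-1/310928)) = 1/(87077 - 140167/310928) = 1/(27074537289/310928) = 310928/27074537289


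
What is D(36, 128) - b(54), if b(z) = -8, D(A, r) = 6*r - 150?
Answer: 626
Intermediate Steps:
D(A, r) = -150 + 6*r
D(36, 128) - b(54) = (-150 + 6*128) - 1*(-8) = (-150 + 768) + 8 = 618 + 8 = 626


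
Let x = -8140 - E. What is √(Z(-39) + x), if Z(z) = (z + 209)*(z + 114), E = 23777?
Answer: I*√19167 ≈ 138.44*I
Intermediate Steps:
Z(z) = (114 + z)*(209 + z) (Z(z) = (209 + z)*(114 + z) = (114 + z)*(209 + z))
x = -31917 (x = -8140 - 1*23777 = -8140 - 23777 = -31917)
√(Z(-39) + x) = √((23826 + (-39)² + 323*(-39)) - 31917) = √((23826 + 1521 - 12597) - 31917) = √(12750 - 31917) = √(-19167) = I*√19167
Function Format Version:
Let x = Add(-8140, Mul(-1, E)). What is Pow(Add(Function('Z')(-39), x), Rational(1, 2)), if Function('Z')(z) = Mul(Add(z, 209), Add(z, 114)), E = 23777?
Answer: Mul(I, Pow(19167, Rational(1, 2))) ≈ Mul(138.44, I)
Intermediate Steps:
Function('Z')(z) = Mul(Add(114, z), Add(209, z)) (Function('Z')(z) = Mul(Add(209, z), Add(114, z)) = Mul(Add(114, z), Add(209, z)))
x = -31917 (x = Add(-8140, Mul(-1, 23777)) = Add(-8140, -23777) = -31917)
Pow(Add(Function('Z')(-39), x), Rational(1, 2)) = Pow(Add(Add(23826, Pow(-39, 2), Mul(323, -39)), -31917), Rational(1, 2)) = Pow(Add(Add(23826, 1521, -12597), -31917), Rational(1, 2)) = Pow(Add(12750, -31917), Rational(1, 2)) = Pow(-19167, Rational(1, 2)) = Mul(I, Pow(19167, Rational(1, 2)))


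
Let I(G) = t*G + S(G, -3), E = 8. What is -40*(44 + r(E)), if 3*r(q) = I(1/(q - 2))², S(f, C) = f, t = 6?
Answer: -48010/27 ≈ -1778.1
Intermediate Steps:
I(G) = 7*G (I(G) = 6*G + G = 7*G)
r(q) = 49/(3*(-2 + q)²) (r(q) = (7/(q - 2))²/3 = (7/(-2 + q))²/3 = (49/(-2 + q)²)/3 = 49/(3*(-2 + q)²))
-40*(44 + r(E)) = -40*(44 + 49/(3*(-2 + 8)²)) = -40*(44 + (49/3)/6²) = -40*(44 + (49/3)*(1/36)) = -40*(44 + 49/108) = -40*4801/108 = -48010/27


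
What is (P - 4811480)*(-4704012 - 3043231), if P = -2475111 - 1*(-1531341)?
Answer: 44587320275750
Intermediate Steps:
P = -943770 (P = -2475111 + 1531341 = -943770)
(P - 4811480)*(-4704012 - 3043231) = (-943770 - 4811480)*(-4704012 - 3043231) = -5755250*(-7747243) = 44587320275750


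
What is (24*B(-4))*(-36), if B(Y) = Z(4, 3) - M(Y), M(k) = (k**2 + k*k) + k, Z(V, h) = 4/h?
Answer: 23040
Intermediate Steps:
M(k) = k + 2*k**2 (M(k) = (k**2 + k**2) + k = 2*k**2 + k = k + 2*k**2)
B(Y) = 4/3 - Y*(1 + 2*Y)
(24*B(-4))*(-36) = (24*(4/3 - 1*(-4) - 2*(-4)**2))*(-36) = (24*(4/3 + 4 - 2*16))*(-36) = (24*(4/3 + 4 - 32))*(-36) = (24*(-80/3))*(-36) = -640*(-36) = 23040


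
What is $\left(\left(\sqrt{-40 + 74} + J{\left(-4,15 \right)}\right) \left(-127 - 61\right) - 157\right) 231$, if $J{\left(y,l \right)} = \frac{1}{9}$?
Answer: $- \frac{123277}{3} - 43428 \sqrt{34} \approx -2.9432 \cdot 10^{5}$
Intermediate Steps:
$J{\left(y,l \right)} = \frac{1}{9}$
$\left(\left(\sqrt{-40 + 74} + J{\left(-4,15 \right)}\right) \left(-127 - 61\right) - 157\right) 231 = \left(\left(\sqrt{-40 + 74} + \frac{1}{9}\right) \left(-127 - 61\right) - 157\right) 231 = \left(\left(\sqrt{34} + \frac{1}{9}\right) \left(-188\right) - 157\right) 231 = \left(\left(\frac{1}{9} + \sqrt{34}\right) \left(-188\right) - 157\right) 231 = \left(\left(- \frac{188}{9} - 188 \sqrt{34}\right) - 157\right) 231 = \left(- \frac{1601}{9} - 188 \sqrt{34}\right) 231 = - \frac{123277}{3} - 43428 \sqrt{34}$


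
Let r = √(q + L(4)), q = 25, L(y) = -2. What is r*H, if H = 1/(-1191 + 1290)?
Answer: √23/99 ≈ 0.048443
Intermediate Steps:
H = 1/99 ≈ 0.010101
r = √23 (r = √(25 - 2) = √23 ≈ 4.7958)
r*H = √23*(1/99) = √23/99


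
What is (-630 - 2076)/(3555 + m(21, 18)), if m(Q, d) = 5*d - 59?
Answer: -123/163 ≈ -0.75460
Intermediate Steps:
m(Q, d) = -59 + 5*d
(-630 - 2076)/(3555 + m(21, 18)) = (-630 - 2076)/(3555 + (-59 + 5*18)) = -2706/(3555 + (-59 + 90)) = -2706/(3555 + 31) = -2706/3586 = -2706*1/3586 = -123/163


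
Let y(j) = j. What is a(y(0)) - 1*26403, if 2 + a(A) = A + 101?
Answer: -26304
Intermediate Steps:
a(A) = 99 + A (a(A) = -2 + (A + 101) = -2 + (101 + A) = 99 + A)
a(y(0)) - 1*26403 = (99 + 0) - 1*26403 = 99 - 26403 = -26304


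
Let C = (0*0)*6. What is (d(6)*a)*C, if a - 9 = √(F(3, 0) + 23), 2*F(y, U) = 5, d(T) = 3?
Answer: 0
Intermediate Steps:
C = 0 (C = 0*6 = 0)
F(y, U) = 5/2 (F(y, U) = (½)*5 = 5/2)
a = 9 + √102/2 (a = 9 + √(5/2 + 23) = 9 + √(51/2) = 9 + √102/2 ≈ 14.050)
(d(6)*a)*C = (3*(9 + √102/2))*0 = (27 + 3*√102/2)*0 = 0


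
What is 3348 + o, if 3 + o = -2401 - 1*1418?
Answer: -474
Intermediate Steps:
o = -3822 (o = -3 + (-2401 - 1*1418) = -3 + (-2401 - 1418) = -3 - 3819 = -3822)
3348 + o = 3348 - 3822 = -474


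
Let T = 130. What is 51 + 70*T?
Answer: 9151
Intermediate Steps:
51 + 70*T = 51 + 70*130 = 51 + 9100 = 9151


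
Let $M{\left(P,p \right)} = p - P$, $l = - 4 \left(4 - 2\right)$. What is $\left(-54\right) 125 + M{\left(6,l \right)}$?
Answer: $-6764$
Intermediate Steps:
$l = -8$ ($l = \left(-4\right) 2 = -8$)
$\left(-54\right) 125 + M{\left(6,l \right)} = \left(-54\right) 125 - 14 = -6750 - 14 = -6764$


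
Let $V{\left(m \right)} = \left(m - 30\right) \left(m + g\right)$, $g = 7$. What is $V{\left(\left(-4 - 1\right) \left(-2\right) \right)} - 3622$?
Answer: $-3962$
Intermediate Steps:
$V{\left(m \right)} = \left(-30 + m\right) \left(7 + m\right)$ ($V{\left(m \right)} = \left(m - 30\right) \left(m + 7\right) = \left(-30 + m\right) \left(7 + m\right)$)
$V{\left(\left(-4 - 1\right) \left(-2\right) \right)} - 3622 = \left(-210 + \left(\left(-4 - 1\right) \left(-2\right)\right)^{2} - 23 \left(-4 - 1\right) \left(-2\right)\right) - 3622 = \left(-210 + \left(\left(-5\right) \left(-2\right)\right)^{2} - 23 \left(\left(-5\right) \left(-2\right)\right)\right) - 3622 = \left(-210 + 10^{2} - 230\right) - 3622 = \left(-210 + 100 - 230\right) - 3622 = -340 - 3622 = -3962$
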